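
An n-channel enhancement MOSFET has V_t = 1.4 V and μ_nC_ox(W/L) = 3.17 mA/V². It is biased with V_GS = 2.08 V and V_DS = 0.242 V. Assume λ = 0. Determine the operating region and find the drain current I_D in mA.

V_ov = V_GS − V_t = 2.08 − 1.4 = 0.68 V.
Since V_DS = 0.242 V < V_ov = 0.68 V, the device is in the triode region.
I_D = k_n [V_ov · V_DS − ½ V_DS²] = 3.17 × [0.68 × 0.242 − 0.5 × 0.242²] = 0.429 mA.

Triode; I_D = 0.429 mA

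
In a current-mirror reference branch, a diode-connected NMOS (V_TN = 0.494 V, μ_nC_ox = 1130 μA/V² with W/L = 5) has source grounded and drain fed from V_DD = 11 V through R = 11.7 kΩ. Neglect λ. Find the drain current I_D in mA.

I_D = 0.851 mA

With gate tied to drain, V_GS = V_DS ≥ V_GS − V_TN, so the device is in saturation.
k_n = μ_nC_ox · (W/L) = 5.65 mA/V².
KCL at the drain: ½ k_n (V_GS − V_TN)² = (V_DD − V_GS)/R.
Let x = V_GS − 0.494. Then 33.1 x² + x − 10.51 = 0, giving x = 0.549 V (positive root), so V_GS = 1.04 V.
I_D = (V_DD − V_GS)/R = (11 − 1.04) / 11.7 = 0.851 mA.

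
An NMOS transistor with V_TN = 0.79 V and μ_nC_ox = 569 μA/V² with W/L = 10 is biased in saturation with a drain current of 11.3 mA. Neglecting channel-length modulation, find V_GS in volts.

k_n = μ_nC_ox · (W/L) = 5.69 mA/V².
In saturation I_D = ½ k_n (V_GS − V_TN)², so V_GS − V_TN = √(2 I_D / k_n) = √(2 × 11.3 / 5.69) = 1.99 V.
V_GS = 0.79 + 1.99 = 2.78 V.

V_GS = 2.78 V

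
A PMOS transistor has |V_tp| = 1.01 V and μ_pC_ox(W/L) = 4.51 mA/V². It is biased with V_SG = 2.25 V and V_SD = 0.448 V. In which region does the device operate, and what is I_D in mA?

V_ov = V_SG − |V_tp| = 2.25 − 1.01 = 1.24 V.
Since V_SD = 0.448 V < V_ov = 1.24 V, the device is in the triode region.
I_D = k_p [V_ov · V_SD − ½ V_SD²] = 4.51 × [1.24 × 0.448 − 0.5 × 0.448²] = 2.05 mA.

Triode; I_D = 2.05 mA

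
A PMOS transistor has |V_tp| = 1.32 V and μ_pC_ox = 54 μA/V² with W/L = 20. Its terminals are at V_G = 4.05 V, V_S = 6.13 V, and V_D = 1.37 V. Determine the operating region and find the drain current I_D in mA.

V_SG = V_S − V_G = 6.13 − 4.05 = 2.08 V; V_SD = V_S − V_D = 6.13 − 1.37 = 4.76 V.
k_p = μ_pC_ox · (W/L) = 1.08 mA/V².
V_ov = V_SG − |V_tp| = 2.08 − 1.32 = 0.76 V.
Since V_SD = 4.76 V ≥ V_ov = 0.76 V, the device is in saturation.
I_D = ½ k_p V_ov² = 0.5 × 1.08 × 0.76² = 0.312 mA.

Saturation; I_D = 0.312 mA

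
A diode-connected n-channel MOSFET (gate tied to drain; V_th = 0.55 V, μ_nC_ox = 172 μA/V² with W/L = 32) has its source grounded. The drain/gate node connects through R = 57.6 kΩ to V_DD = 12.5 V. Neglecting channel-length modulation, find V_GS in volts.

V_GS = 0.821 V

With gate tied to drain, V_GS = V_DS ≥ V_GS − V_th, so the device is in saturation.
k_n = μ_nC_ox · (W/L) = 5.504 mA/V².
KCL at the drain: ½ k_n (V_GS − V_th)² = (V_DD − V_GS)/R.
Let x = V_GS − 0.55. Then 159 x² + x − 11.95 = 0, giving x = 0.271 V (positive root), so V_GS = 0.821 V.
I_D = (V_DD − V_GS)/R = (12.5 − 0.821) / 57.6 = 0.203 mA.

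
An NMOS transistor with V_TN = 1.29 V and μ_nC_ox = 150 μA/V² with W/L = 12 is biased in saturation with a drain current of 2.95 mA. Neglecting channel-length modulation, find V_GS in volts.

k_n = μ_nC_ox · (W/L) = 1.8 mA/V².
In saturation I_D = ½ k_n (V_GS − V_TN)², so V_GS − V_TN = √(2 I_D / k_n) = √(2 × 2.95 / 1.8) = 1.81 V.
V_GS = 1.29 + 1.81 = 3.1 V.

V_GS = 3.10 V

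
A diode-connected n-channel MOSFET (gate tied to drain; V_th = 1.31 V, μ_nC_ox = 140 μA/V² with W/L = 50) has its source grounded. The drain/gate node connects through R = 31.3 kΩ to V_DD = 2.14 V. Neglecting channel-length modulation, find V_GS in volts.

With gate tied to drain, V_GS = V_DS ≥ V_GS − V_th, so the device is in saturation.
k_n = μ_nC_ox · (W/L) = 7 mA/V².
KCL at the drain: ½ k_n (V_GS − V_th)² = (V_DD − V_GS)/R.
Let x = V_GS − 1.31. Then 110 x² + x − 0.83 = 0, giving x = 0.0826 V (positive root), so V_GS = 1.39 V.
I_D = (V_DD − V_GS)/R = (2.14 − 1.39) / 31.3 = 0.0239 mA.

V_GS = 1.39 V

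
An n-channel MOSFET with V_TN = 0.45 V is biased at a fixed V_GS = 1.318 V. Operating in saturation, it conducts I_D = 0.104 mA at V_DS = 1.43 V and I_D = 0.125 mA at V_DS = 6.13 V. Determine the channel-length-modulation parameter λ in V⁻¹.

With V_GS fixed, I_D ∝ (1 + λ V_DS) in saturation, so I_D2/I_D1 = (1 + λ V_DS2)/(1 + λ V_DS1).
0.125/0.104 = 1.202 = (1 + 6.13 λ)/(1 + 1.43 λ).
Solving: λ (I_D1 V_DS2 − I_D2 V_DS1) = I_D2 − I_D1, so λ = (0.125 − 0.104) / (0.104 × 6.13 − 0.125 × 1.43) = 0.021 / 0.459 = 0.0458 V⁻¹.

λ = 0.0458 V⁻¹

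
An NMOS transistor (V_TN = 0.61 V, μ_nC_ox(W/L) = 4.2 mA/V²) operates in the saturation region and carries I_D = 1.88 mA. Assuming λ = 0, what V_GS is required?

In saturation I_D = ½ k_n (V_GS − V_TN)², so V_GS − V_TN = √(2 I_D / k_n) = √(2 × 1.88 / 4.2) = 0.946 V.
V_GS = 0.61 + 0.946 = 1.56 V.

V_GS = 1.56 V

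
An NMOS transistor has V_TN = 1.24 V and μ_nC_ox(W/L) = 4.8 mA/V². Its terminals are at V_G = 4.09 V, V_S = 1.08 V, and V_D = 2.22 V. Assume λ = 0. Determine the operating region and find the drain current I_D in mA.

Triode; I_D = 6.57 mA

V_GS = V_G − V_S = 4.09 − 1.08 = 3.01 V; V_DS = V_D − V_S = 2.22 − 1.08 = 1.14 V.
V_ov = V_GS − V_TN = 3.01 − 1.24 = 1.77 V.
Since V_DS = 1.14 V < V_ov = 1.77 V, the device is in the triode region.
I_D = k_n [V_ov · V_DS − ½ V_DS²] = 4.8 × [1.77 × 1.14 − 0.5 × 1.14²] = 6.57 mA.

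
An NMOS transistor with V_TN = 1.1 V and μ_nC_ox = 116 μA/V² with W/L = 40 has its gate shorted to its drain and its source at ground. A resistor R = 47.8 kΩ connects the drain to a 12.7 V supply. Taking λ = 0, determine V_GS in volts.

V_GS = 1.42 V

With gate tied to drain, V_GS = V_DS ≥ V_GS − V_TN, so the device is in saturation.
k_n = μ_nC_ox · (W/L) = 4.64 mA/V².
KCL at the drain: ½ k_n (V_GS − V_TN)² = (V_DD − V_GS)/R.
Let x = V_GS − 1.1. Then 111 x² + x − 11.6 = 0, giving x = 0.319 V (positive root), so V_GS = 1.42 V.
I_D = (V_DD − V_GS)/R = (12.7 − 1.42) / 47.8 = 0.236 mA.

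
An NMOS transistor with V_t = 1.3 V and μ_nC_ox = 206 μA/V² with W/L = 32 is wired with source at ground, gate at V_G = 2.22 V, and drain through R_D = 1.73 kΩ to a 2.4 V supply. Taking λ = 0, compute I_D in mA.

I_D = 1.25 mA

V_GS = V_G = 2.22 V, so V_ov = 2.22 − 1.3 = 0.92 V.
k_n = μ_nC_ox · (W/L) = 6.592 mA/V².
Assume saturation: I_D = ½ k_n V_ov² = 0.5 × 6.592 × 0.92² = 2.79 mA, giving V_DS = V_DD − I_D R_D = 2.4 − 2.79 × 1.73 = -2.43 V.
But -2.43 V < V_ov = 0.92 V, so the device is actually in triode.
In triode I_D = k_n[V_ov V_DS − ½ V_DS²] and I_D = (V_DD − V_DS)/R_D. Equating: 5.7 V_DS² − 11.49 V_DS + 2.4 = 0, giving V_DS = 0.237 V (the root below V_ov).
I_D = (2.4 − 0.237) / 1.73 = 1.25 mA.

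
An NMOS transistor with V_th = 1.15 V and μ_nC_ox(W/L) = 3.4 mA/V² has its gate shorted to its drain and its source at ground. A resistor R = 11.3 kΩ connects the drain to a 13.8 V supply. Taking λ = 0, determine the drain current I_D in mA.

I_D = 1.05 mA

With gate tied to drain, V_GS = V_DS ≥ V_GS − V_th, so the device is in saturation.
KCL at the drain: ½ k_n (V_GS − V_th)² = (V_DD − V_GS)/R.
Let x = V_GS − 1.15. Then 19.2 x² + x − 12.65 = 0, giving x = 0.786 V (positive root), so V_GS = 1.94 V.
I_D = (V_DD − V_GS)/R = (13.8 − 1.94) / 11.3 = 1.05 mA.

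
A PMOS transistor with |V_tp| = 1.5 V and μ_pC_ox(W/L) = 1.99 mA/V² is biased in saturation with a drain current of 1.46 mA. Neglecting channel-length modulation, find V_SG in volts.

In saturation I_D = ½ k_p (V_SG − |V_tp|)², so V_SG − |V_tp| = √(2 I_D / k_p) = √(2 × 1.46 / 1.99) = 1.21 V.
V_SG = 1.5 + 1.21 = 2.71 V.

V_SG = 2.71 V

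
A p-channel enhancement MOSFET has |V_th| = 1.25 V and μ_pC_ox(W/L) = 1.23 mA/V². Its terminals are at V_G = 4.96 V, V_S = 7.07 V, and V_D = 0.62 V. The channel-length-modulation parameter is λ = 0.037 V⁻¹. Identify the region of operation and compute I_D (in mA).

V_SG = V_S − V_G = 7.07 − 4.96 = 2.11 V; V_SD = V_S − V_D = 7.07 − 0.62 = 6.45 V.
V_ov = V_SG − |V_th| = 2.11 − 1.25 = 0.86 V.
Since V_SD = 6.45 V ≥ V_ov = 0.86 V, the device is in saturation.
I_D = ½ k_p V_ov² (1 + λ V_SD) = 0.5 × 1.23 × 0.86² × (1 + 0.037 × 6.45) = 0.563 mA.

Saturation; I_D = 0.563 mA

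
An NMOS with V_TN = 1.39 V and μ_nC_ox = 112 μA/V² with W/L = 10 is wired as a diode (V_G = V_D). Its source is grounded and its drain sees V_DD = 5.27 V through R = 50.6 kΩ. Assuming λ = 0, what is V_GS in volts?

V_GS = 1.74 V

With gate tied to drain, V_GS = V_DS ≥ V_GS − V_TN, so the device is in saturation.
k_n = μ_nC_ox · (W/L) = 1.12 mA/V².
KCL at the drain: ½ k_n (V_GS − V_TN)² = (V_DD − V_GS)/R.
Let x = V_GS − 1.39. Then 28.3 x² + x − 3.88 = 0, giving x = 0.353 V (positive root), so V_GS = 1.74 V.
I_D = (V_DD − V_GS)/R = (5.27 − 1.74) / 50.6 = 0.0697 mA.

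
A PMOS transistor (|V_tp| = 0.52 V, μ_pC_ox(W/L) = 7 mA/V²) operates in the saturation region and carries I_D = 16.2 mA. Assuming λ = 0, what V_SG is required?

V_SG = 2.67 V

In saturation I_D = ½ k_p (V_SG − |V_tp|)², so V_SG − |V_tp| = √(2 I_D / k_p) = √(2 × 16.2 / 7) = 2.15 V.
V_SG = 0.52 + 2.15 = 2.67 V.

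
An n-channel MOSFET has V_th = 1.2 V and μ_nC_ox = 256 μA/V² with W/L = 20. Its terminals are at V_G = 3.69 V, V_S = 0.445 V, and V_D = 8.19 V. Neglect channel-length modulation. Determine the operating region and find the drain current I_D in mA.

Saturation; I_D = 10.7 mA

V_GS = V_G − V_S = 3.69 − 0.445 = 3.25 V; V_DS = V_D − V_S = 8.19 − 0.445 = 7.74 V.
k_n = μ_nC_ox · (W/L) = 5.12 mA/V².
V_ov = V_GS − V_th = 3.25 − 1.2 = 2.04 V.
Since V_DS = 7.74 V ≥ V_ov = 2.04 V, the device is in saturation.
I_D = ½ k_n V_ov² = 0.5 × 5.12 × 2.04² = 10.7 mA.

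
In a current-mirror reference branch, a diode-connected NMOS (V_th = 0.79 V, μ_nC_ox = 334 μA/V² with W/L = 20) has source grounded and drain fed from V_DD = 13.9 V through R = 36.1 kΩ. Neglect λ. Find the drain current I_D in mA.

With gate tied to drain, V_GS = V_DS ≥ V_GS − V_th, so the device is in saturation.
k_n = μ_nC_ox · (W/L) = 6.68 mA/V².
KCL at the drain: ½ k_n (V_GS − V_th)² = (V_DD − V_GS)/R.
Let x = V_GS − 0.79. Then 121 x² + x − 13.11 = 0, giving x = 0.326 V (positive root), so V_GS = 1.12 V.
I_D = (V_DD − V_GS)/R = (13.9 − 1.12) / 36.1 = 0.354 mA.

I_D = 0.354 mA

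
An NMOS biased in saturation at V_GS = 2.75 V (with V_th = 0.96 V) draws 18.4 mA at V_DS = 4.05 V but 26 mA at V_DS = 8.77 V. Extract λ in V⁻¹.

λ = 0.136 V⁻¹

With V_GS fixed, I_D ∝ (1 + λ V_DS) in saturation, so I_D2/I_D1 = (1 + λ V_DS2)/(1 + λ V_DS1).
26/18.4 = 1.413 = (1 + 8.77 λ)/(1 + 4.05 λ).
Solving: λ (I_D1 V_DS2 − I_D2 V_DS1) = I_D2 − I_D1, so λ = (26 − 18.4) / (18.4 × 8.77 − 26 × 4.05) = 7.6 / 56.1 = 0.136 V⁻¹.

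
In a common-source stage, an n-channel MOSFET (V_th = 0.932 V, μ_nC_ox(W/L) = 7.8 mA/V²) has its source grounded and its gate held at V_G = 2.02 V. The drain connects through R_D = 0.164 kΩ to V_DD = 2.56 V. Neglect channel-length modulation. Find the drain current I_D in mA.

I_D = 4.62 mA

V_GS = V_G = 2.02 V, so V_ov = 2.02 − 0.932 = 1.09 V.
Assume saturation: I_D = ½ k_n V_ov² = 0.5 × 7.8 × 1.09² = 4.62 mA, giving V_DS = V_DD − I_D R_D = 2.56 − 4.62 × 0.164 = 1.8 V.
V_DS = 1.8 V ≥ V_ov = 1.09 V, confirming saturation.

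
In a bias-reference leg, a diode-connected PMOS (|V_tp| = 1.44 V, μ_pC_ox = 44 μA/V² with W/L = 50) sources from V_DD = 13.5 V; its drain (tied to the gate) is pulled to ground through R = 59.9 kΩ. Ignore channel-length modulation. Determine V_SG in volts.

With gate tied to drain, V_SG = V_SD ≥ V_SG − |V_tp|, so the device is in saturation.
k_p = μ_pC_ox · (W/L) = 2.2 mA/V².
KCL at the drain: ½ k_p (V_SG − |V_tp|)² = (V_DD − V_SG)/R.
Let x = V_SG − 1.44. Then 65.9 x² + x − 12.06 = 0, giving x = 0.42 V (positive root), so V_SG = 1.86 V.
I_D = (V_DD − V_SG)/R = (13.5 − 1.86) / 59.9 = 0.194 mA.

V_SG = 1.86 V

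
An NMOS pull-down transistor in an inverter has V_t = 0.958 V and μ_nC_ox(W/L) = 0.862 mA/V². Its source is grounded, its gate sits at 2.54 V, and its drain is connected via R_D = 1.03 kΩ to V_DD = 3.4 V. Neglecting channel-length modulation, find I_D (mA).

I_D = 1.08 mA

V_GS = V_G = 2.54 V, so V_ov = 2.54 − 0.958 = 1.58 V.
Assume saturation: I_D = ½ k_n V_ov² = 0.5 × 0.862 × 1.58² = 1.08 mA, giving V_DS = V_DD − I_D R_D = 3.4 − 1.08 × 1.03 = 2.29 V.
V_DS = 2.29 V ≥ V_ov = 1.58 V, confirming saturation.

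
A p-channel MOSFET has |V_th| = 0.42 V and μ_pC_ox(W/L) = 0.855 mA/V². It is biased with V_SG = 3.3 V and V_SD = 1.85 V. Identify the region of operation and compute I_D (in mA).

V_ov = V_SG − |V_th| = 3.3 − 0.42 = 2.88 V.
Since V_SD = 1.85 V < V_ov = 2.88 V, the device is in the triode region.
I_D = k_p [V_ov · V_SD − ½ V_SD²] = 0.855 × [2.88 × 1.85 − 0.5 × 1.85²] = 3.09 mA.

Triode; I_D = 3.09 mA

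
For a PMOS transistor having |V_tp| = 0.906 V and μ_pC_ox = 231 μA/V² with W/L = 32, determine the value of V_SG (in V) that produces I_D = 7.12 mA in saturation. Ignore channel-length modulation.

V_SG = 2.29 V

k_p = μ_pC_ox · (W/L) = 7.392 mA/V².
In saturation I_D = ½ k_p (V_SG − |V_tp|)², so V_SG − |V_tp| = √(2 I_D / k_p) = √(2 × 7.12 / 7.392) = 1.39 V.
V_SG = 0.906 + 1.39 = 2.29 V.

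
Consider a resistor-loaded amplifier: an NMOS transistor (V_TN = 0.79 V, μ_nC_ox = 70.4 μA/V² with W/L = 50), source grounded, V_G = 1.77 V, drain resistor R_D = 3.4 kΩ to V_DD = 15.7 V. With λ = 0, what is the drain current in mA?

V_GS = V_G = 1.77 V, so V_ov = 1.77 − 0.79 = 0.98 V.
k_n = μ_nC_ox · (W/L) = 3.52 mA/V².
Assume saturation: I_D = ½ k_n V_ov² = 0.5 × 3.52 × 0.98² = 1.69 mA, giving V_DS = V_DD − I_D R_D = 15.7 − 1.69 × 3.4 = 9.95 V.
V_DS = 9.95 V ≥ V_ov = 0.98 V, confirming saturation.

I_D = 1.69 mA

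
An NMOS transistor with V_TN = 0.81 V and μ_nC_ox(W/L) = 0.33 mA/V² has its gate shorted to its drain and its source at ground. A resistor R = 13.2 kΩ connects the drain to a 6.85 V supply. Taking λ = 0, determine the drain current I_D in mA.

I_D = 0.348 mA

With gate tied to drain, V_GS = V_DS ≥ V_GS − V_TN, so the device is in saturation.
KCL at the drain: ½ k_n (V_GS − V_TN)² = (V_DD − V_GS)/R.
Let x = V_GS − 0.81. Then 2.18 x² + x − 6.04 = 0, giving x = 1.45 V (positive root), so V_GS = 2.26 V.
I_D = (V_DD − V_GS)/R = (6.85 − 2.26) / 13.2 = 0.348 mA.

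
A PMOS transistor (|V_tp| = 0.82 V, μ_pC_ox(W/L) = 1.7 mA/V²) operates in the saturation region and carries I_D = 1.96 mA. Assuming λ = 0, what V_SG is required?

In saturation I_D = ½ k_p (V_SG − |V_tp|)², so V_SG − |V_tp| = √(2 I_D / k_p) = √(2 × 1.96 / 1.7) = 1.52 V.
V_SG = 0.82 + 1.52 = 2.34 V.

V_SG = 2.34 V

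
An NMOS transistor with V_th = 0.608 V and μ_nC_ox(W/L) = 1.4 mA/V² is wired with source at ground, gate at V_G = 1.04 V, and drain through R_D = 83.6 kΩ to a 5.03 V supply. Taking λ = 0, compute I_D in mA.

I_D = 0.0588 mA

V_GS = V_G = 1.04 V, so V_ov = 1.04 − 0.608 = 0.432 V.
Assume saturation: I_D = ½ k_n V_ov² = 0.5 × 1.4 × 0.432² = 0.131 mA, giving V_DS = V_DD − I_D R_D = 5.03 − 0.131 × 83.6 = -5.89 V.
But -5.89 V < V_ov = 0.432 V, so the device is actually in triode.
In triode I_D = k_n[V_ov V_DS − ½ V_DS²] and I_D = (V_DD − V_DS)/R_D. Equating: 58.5 V_DS² − 51.56 V_DS + 5.03 = 0, giving V_DS = 0.112 V (the root below V_ov).
I_D = (5.03 − 0.112) / 83.6 = 0.0588 mA.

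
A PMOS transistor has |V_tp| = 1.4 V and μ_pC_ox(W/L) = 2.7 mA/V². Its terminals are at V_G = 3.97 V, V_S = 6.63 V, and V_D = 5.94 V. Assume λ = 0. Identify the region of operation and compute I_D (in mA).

V_SG = V_S − V_G = 6.63 − 3.97 = 2.66 V; V_SD = V_S − V_D = 6.63 − 5.94 = 0.69 V.
V_ov = V_SG − |V_tp| = 2.66 − 1.4 = 1.26 V.
Since V_SD = 0.69 V < V_ov = 1.26 V, the device is in the triode region.
I_D = k_p [V_ov · V_SD − ½ V_SD²] = 2.7 × [1.26 × 0.69 − 0.5 × 0.69²] = 1.7 mA.

Triode; I_D = 1.70 mA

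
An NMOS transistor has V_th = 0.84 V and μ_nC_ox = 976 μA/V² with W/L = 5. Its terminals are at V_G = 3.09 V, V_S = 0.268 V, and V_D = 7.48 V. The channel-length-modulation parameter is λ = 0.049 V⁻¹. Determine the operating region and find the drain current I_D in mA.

V_GS = V_G − V_S = 3.09 − 0.268 = 2.82 V; V_DS = V_D − V_S = 7.48 − 0.268 = 7.21 V.
k_n = μ_nC_ox · (W/L) = 4.88 mA/V².
V_ov = V_GS − V_th = 2.82 − 0.84 = 1.98 V.
Since V_DS = 7.21 V ≥ V_ov = 1.98 V, the device is in saturation.
I_D = ½ k_n V_ov² (1 + λ V_DS) = 0.5 × 4.88 × 1.98² × (1 + 0.049 × 7.21) = 13 mA.

Saturation; I_D = 13.0 mA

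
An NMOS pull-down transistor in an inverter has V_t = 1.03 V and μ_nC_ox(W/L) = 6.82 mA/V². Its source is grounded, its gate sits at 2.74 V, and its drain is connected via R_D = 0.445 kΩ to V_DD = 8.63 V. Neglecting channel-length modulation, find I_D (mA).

V_GS = V_G = 2.74 V, so V_ov = 2.74 − 1.03 = 1.71 V.
Assume saturation: I_D = ½ k_n V_ov² = 0.5 × 6.82 × 1.71² = 9.97 mA, giving V_DS = V_DD − I_D R_D = 8.63 − 9.97 × 0.445 = 4.19 V.
V_DS = 4.19 V ≥ V_ov = 1.71 V, confirming saturation.

I_D = 9.97 mA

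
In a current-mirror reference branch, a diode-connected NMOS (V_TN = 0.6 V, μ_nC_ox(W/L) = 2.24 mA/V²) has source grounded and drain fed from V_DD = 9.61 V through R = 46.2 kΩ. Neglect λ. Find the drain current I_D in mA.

I_D = 0.186 mA

With gate tied to drain, V_GS = V_DS ≥ V_GS − V_TN, so the device is in saturation.
KCL at the drain: ½ k_n (V_GS − V_TN)² = (V_DD − V_GS)/R.
Let x = V_GS − 0.6. Then 51.7 x² + x − 9.01 = 0, giving x = 0.408 V (positive root), so V_GS = 1.01 V.
I_D = (V_DD − V_GS)/R = (9.61 − 1.01) / 46.2 = 0.186 mA.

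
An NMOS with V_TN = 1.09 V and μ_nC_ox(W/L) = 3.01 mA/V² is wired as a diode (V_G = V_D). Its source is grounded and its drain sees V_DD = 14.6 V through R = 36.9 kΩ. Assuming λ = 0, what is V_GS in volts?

With gate tied to drain, V_GS = V_DS ≥ V_GS − V_TN, so the device is in saturation.
KCL at the drain: ½ k_n (V_GS − V_TN)² = (V_DD − V_GS)/R.
Let x = V_GS − 1.09. Then 55.5 x² + x − 13.51 = 0, giving x = 0.484 V (positive root), so V_GS = 1.57 V.
I_D = (V_DD − V_GS)/R = (14.6 − 1.57) / 36.9 = 0.353 mA.

V_GS = 1.57 V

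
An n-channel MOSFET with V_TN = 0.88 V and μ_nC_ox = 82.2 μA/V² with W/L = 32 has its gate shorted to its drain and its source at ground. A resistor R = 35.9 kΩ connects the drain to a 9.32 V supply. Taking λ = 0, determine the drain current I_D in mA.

I_D = 0.224 mA

With gate tied to drain, V_GS = V_DS ≥ V_GS − V_TN, so the device is in saturation.
k_n = μ_nC_ox · (W/L) = 2.63 mA/V².
KCL at the drain: ½ k_n (V_GS − V_TN)² = (V_DD − V_GS)/R.
Let x = V_GS − 0.88. Then 47.2 x² + x − 8.44 = 0, giving x = 0.412 V (positive root), so V_GS = 1.29 V.
I_D = (V_DD − V_GS)/R = (9.32 − 1.29) / 35.9 = 0.224 mA.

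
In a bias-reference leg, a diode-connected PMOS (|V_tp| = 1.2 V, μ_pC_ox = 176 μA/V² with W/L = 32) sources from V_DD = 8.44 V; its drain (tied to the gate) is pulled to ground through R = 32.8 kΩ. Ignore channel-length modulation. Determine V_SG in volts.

V_SG = 1.47 V

With gate tied to drain, V_SG = V_SD ≥ V_SG − |V_tp|, so the device is in saturation.
k_p = μ_pC_ox · (W/L) = 5.632 mA/V².
KCL at the drain: ½ k_p (V_SG − |V_tp|)² = (V_DD − V_SG)/R.
Let x = V_SG − 1.2. Then 92.4 x² + x − 7.24 = 0, giving x = 0.275 V (positive root), so V_SG = 1.47 V.
I_D = (V_DD − V_SG)/R = (8.44 − 1.47) / 32.8 = 0.212 mA.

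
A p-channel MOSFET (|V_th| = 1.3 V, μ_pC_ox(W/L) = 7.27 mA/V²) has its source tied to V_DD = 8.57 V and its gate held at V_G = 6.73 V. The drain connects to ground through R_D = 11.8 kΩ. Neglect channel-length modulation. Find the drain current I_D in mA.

V_SG = V_DD − V_G = 8.57 − 6.73 = 1.84 V, so V_ov = 1.84 − 1.3 = 0.54 V.
Assume saturation: I_D = ½ k_p V_ov² = 0.5 × 7.27 × 0.54² = 1.06 mA, giving V_SD = V_DD − I_D R_D = 8.57 − 1.06 × 11.8 = -3.94 V.
But -3.94 V < V_ov = 0.54 V, so the device is actually in triode.
In triode I_D = k_p[V_ov V_SD − ½ V_SD²] and I_D = (V_DD − V_SD)/R_D. Equating: 42.9 V_SD² − 47.32 V_SD + 8.57 = 0, giving V_SD = 0.228 V (the root below V_ov).
I_D = (8.57 − 0.228) / 11.8 = 0.707 mA.

I_D = 0.707 mA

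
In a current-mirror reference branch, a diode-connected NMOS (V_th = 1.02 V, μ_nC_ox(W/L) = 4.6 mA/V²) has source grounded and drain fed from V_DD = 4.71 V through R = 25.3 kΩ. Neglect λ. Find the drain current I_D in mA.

I_D = 0.136 mA

With gate tied to drain, V_GS = V_DS ≥ V_GS − V_th, so the device is in saturation.
KCL at the drain: ½ k_n (V_GS − V_th)² = (V_DD − V_GS)/R.
Let x = V_GS − 1.02. Then 58.2 x² + x − 3.69 = 0, giving x = 0.243 V (positive root), so V_GS = 1.26 V.
I_D = (V_DD − V_GS)/R = (4.71 − 1.26) / 25.3 = 0.136 mA.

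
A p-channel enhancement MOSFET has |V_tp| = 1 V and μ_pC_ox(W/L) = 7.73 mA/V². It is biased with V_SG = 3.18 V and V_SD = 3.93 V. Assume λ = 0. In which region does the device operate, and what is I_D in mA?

V_ov = V_SG − |V_tp| = 3.18 − 1 = 2.18 V.
Since V_SD = 3.93 V ≥ V_ov = 2.18 V, the device is in saturation.
I_D = ½ k_p V_ov² = 0.5 × 7.73 × 2.18² = 18.4 mA.

Saturation; I_D = 18.4 mA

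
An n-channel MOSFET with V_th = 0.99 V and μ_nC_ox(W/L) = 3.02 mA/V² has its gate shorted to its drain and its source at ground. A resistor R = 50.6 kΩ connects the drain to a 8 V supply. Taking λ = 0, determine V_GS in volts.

With gate tied to drain, V_GS = V_DS ≥ V_GS − V_th, so the device is in saturation.
KCL at the drain: ½ k_n (V_GS − V_th)² = (V_DD − V_GS)/R.
Let x = V_GS − 0.99. Then 76.4 x² + x − 7.01 = 0, giving x = 0.296 V (positive root), so V_GS = 1.29 V.
I_D = (V_DD − V_GS)/R = (8 − 1.29) / 50.6 = 0.133 mA.

V_GS = 1.29 V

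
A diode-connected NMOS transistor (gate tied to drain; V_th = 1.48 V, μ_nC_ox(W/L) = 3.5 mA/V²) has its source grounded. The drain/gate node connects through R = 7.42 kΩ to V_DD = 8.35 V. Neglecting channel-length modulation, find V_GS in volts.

V_GS = 2.17 V

With gate tied to drain, V_GS = V_DS ≥ V_GS − V_th, so the device is in saturation.
KCL at the drain: ½ k_n (V_GS − V_th)² = (V_DD − V_GS)/R.
Let x = V_GS − 1.48. Then 13 x² + x − 6.87 = 0, giving x = 0.69 V (positive root), so V_GS = 2.17 V.
I_D = (V_DD − V_GS)/R = (8.35 − 2.17) / 7.42 = 0.833 mA.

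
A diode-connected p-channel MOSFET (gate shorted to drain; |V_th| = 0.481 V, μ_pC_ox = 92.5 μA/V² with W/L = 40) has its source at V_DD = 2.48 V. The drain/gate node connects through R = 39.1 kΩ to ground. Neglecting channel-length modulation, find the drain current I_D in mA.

I_D = 0.0470 mA

With gate tied to drain, V_SG = V_SD ≥ V_SG − |V_th|, so the device is in saturation.
k_p = μ_pC_ox · (W/L) = 3.7 mA/V².
KCL at the drain: ½ k_p (V_SG − |V_th|)² = (V_DD − V_SG)/R.
Let x = V_SG − 0.481. Then 72.3 x² + x − 1.999 = 0, giving x = 0.159 V (positive root), so V_SG = 0.64 V.
I_D = (V_DD − V_SG)/R = (2.48 − 0.64) / 39.1 = 0.047 mA.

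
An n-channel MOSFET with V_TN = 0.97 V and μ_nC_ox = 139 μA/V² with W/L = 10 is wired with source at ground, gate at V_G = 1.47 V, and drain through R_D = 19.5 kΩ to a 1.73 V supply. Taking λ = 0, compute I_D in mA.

V_GS = V_G = 1.47 V, so V_ov = 1.47 − 0.97 = 0.5 V.
k_n = μ_nC_ox · (W/L) = 1.39 mA/V².
Assume saturation: I_D = ½ k_n V_ov² = 0.5 × 1.39 × 0.5² = 0.174 mA, giving V_DS = V_DD − I_D R_D = 1.73 − 0.174 × 19.5 = -1.66 V.
But -1.66 V < V_ov = 0.5 V, so the device is actually in triode.
In triode I_D = k_n[V_ov V_DS − ½ V_DS²] and I_D = (V_DD − V_DS)/R_D. Equating: 13.6 V_DS² − 14.55 V_DS + 1.73 = 0, giving V_DS = 0.136 V (the root below V_ov).
I_D = (1.73 − 0.136) / 19.5 = 0.0817 mA.

I_D = 0.0817 mA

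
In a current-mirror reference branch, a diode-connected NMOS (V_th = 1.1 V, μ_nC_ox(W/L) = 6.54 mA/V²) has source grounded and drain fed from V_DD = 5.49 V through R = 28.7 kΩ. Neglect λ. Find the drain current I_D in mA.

I_D = 0.146 mA

With gate tied to drain, V_GS = V_DS ≥ V_GS − V_th, so the device is in saturation.
KCL at the drain: ½ k_n (V_GS − V_th)² = (V_DD − V_GS)/R.
Let x = V_GS − 1.1. Then 93.8 x² + x − 4.39 = 0, giving x = 0.211 V (positive root), so V_GS = 1.31 V.
I_D = (V_DD − V_GS)/R = (5.49 − 1.31) / 28.7 = 0.146 mA.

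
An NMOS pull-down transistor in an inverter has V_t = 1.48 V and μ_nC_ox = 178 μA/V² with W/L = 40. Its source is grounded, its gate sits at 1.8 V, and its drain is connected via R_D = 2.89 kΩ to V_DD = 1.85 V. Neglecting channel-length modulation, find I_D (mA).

V_GS = V_G = 1.8 V, so V_ov = 1.8 − 1.48 = 0.32 V.
k_n = μ_nC_ox · (W/L) = 7.12 mA/V².
Assume saturation: I_D = ½ k_n V_ov² = 0.5 × 7.12 × 0.32² = 0.365 mA, giving V_DS = V_DD − I_D R_D = 1.85 − 0.365 × 2.89 = 0.796 V.
V_DS = 0.796 V ≥ V_ov = 0.32 V, confirming saturation.

I_D = 0.365 mA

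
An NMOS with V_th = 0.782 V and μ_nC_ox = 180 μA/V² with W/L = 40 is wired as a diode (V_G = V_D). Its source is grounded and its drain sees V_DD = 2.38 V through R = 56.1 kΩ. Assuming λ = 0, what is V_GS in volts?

With gate tied to drain, V_GS = V_DS ≥ V_GS − V_th, so the device is in saturation.
k_n = μ_nC_ox · (W/L) = 7.2 mA/V².
KCL at the drain: ½ k_n (V_GS − V_th)² = (V_DD − V_GS)/R.
Let x = V_GS − 0.782. Then 202 x² + x − 1.598 = 0, giving x = 0.0865 V (positive root), so V_GS = 0.869 V.
I_D = (V_DD − V_GS)/R = (2.38 − 0.869) / 56.1 = 0.0269 mA.

V_GS = 0.869 V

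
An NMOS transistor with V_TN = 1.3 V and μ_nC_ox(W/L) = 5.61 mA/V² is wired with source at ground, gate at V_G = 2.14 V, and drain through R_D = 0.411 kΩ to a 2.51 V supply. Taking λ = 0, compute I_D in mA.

V_GS = V_G = 2.14 V, so V_ov = 2.14 − 1.3 = 0.84 V.
Assume saturation: I_D = ½ k_n V_ov² = 0.5 × 5.61 × 0.84² = 1.98 mA, giving V_DS = V_DD − I_D R_D = 2.51 − 1.98 × 0.411 = 1.7 V.
V_DS = 1.7 V ≥ V_ov = 0.84 V, confirming saturation.

I_D = 1.98 mA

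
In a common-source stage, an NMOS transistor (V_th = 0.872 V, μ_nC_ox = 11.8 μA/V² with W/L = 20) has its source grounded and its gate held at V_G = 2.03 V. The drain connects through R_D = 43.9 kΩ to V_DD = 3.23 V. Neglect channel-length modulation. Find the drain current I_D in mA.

I_D = 0.0672 mA

V_GS = V_G = 2.03 V, so V_ov = 2.03 − 0.872 = 1.16 V.
k_n = μ_nC_ox · (W/L) = 0.236 mA/V².
Assume saturation: I_D = ½ k_n V_ov² = 0.5 × 0.236 × 1.16² = 0.158 mA, giving V_DS = V_DD − I_D R_D = 3.23 − 0.158 × 43.9 = -3.72 V.
But -3.72 V < V_ov = 1.16 V, so the device is actually in triode.
In triode I_D = k_n[V_ov V_DS − ½ V_DS²] and I_D = (V_DD − V_DS)/R_D. Equating: 5.18 V_DS² − 13 V_DS + 3.23 = 0, giving V_DS = 0.28 V (the root below V_ov).
I_D = (3.23 − 0.28) / 43.9 = 0.0672 mA.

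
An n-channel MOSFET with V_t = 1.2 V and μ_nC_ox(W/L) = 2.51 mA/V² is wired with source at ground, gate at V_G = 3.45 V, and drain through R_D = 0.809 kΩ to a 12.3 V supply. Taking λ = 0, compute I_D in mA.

I_D = 6.35 mA

V_GS = V_G = 3.45 V, so V_ov = 3.45 − 1.2 = 2.25 V.
Assume saturation: I_D = ½ k_n V_ov² = 0.5 × 2.51 × 2.25² = 6.35 mA, giving V_DS = V_DD − I_D R_D = 12.3 − 6.35 × 0.809 = 7.16 V.
V_DS = 7.16 V ≥ V_ov = 2.25 V, confirming saturation.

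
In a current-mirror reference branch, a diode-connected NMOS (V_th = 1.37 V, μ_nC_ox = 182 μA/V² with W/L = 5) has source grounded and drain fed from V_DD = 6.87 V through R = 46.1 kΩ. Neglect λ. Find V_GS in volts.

With gate tied to drain, V_GS = V_DS ≥ V_GS − V_th, so the device is in saturation.
k_n = μ_nC_ox · (W/L) = 0.91 mA/V².
KCL at the drain: ½ k_n (V_GS − V_th)² = (V_DD − V_GS)/R.
Let x = V_GS − 1.37. Then 21 x² + x − 5.5 = 0, giving x = 0.489 V (positive root), so V_GS = 1.86 V.
I_D = (V_DD − V_GS)/R = (6.87 − 1.86) / 46.1 = 0.109 mA.

V_GS = 1.86 V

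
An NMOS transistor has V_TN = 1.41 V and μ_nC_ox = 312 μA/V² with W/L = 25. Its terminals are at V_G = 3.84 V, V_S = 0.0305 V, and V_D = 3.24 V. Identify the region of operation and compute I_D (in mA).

V_GS = V_G − V_S = 3.84 − 0.0305 = 3.81 V; V_DS = V_D − V_S = 3.24 − 0.0305 = 3.21 V.
k_n = μ_nC_ox · (W/L) = 7.8 mA/V².
V_ov = V_GS − V_TN = 3.81 − 1.41 = 2.4 V.
Since V_DS = 3.21 V ≥ V_ov = 2.4 V, the device is in saturation.
I_D = ½ k_n V_ov² = 0.5 × 7.8 × 2.4² = 22.5 mA.

Saturation; I_D = 22.5 mA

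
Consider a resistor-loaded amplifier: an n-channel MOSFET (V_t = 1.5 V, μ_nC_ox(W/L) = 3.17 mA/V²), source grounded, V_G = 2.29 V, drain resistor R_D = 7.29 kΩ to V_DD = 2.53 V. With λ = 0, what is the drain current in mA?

I_D = 0.327 mA

V_GS = V_G = 2.29 V, so V_ov = 2.29 − 1.5 = 0.79 V.
Assume saturation: I_D = ½ k_n V_ov² = 0.5 × 3.17 × 0.79² = 0.989 mA, giving V_DS = V_DD − I_D R_D = 2.53 − 0.989 × 7.29 = -4.68 V.
But -4.68 V < V_ov = 0.79 V, so the device is actually in triode.
In triode I_D = k_n[V_ov V_DS − ½ V_DS²] and I_D = (V_DD − V_DS)/R_D. Equating: 11.6 V_DS² − 19.26 V_DS + 2.53 = 0, giving V_DS = 0.144 V (the root below V_ov).
I_D = (2.53 − 0.144) / 7.29 = 0.327 mA.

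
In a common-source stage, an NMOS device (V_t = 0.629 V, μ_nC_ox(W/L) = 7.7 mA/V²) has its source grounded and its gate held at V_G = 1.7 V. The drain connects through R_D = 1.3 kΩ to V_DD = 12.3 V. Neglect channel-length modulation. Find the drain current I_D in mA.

V_GS = V_G = 1.7 V, so V_ov = 1.7 − 0.629 = 1.07 V.
Assume saturation: I_D = ½ k_n V_ov² = 0.5 × 7.7 × 1.07² = 4.42 mA, giving V_DS = V_DD − I_D R_D = 12.3 − 4.42 × 1.3 = 6.56 V.
V_DS = 6.56 V ≥ V_ov = 1.07 V, confirming saturation.

I_D = 4.42 mA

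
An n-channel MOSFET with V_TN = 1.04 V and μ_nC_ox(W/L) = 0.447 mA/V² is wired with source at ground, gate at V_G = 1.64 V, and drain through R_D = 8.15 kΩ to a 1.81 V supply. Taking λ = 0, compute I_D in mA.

I_D = 0.0805 mA

V_GS = V_G = 1.64 V, so V_ov = 1.64 − 1.04 = 0.6 V.
Assume saturation: I_D = ½ k_n V_ov² = 0.5 × 0.447 × 0.6² = 0.0805 mA, giving V_DS = V_DD − I_D R_D = 1.81 − 0.0805 × 8.15 = 1.15 V.
V_DS = 1.15 V ≥ V_ov = 0.6 V, confirming saturation.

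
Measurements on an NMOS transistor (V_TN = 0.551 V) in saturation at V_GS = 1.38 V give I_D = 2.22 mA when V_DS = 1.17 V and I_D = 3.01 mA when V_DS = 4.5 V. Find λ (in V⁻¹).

λ = 0.122 V⁻¹

With V_GS fixed, I_D ∝ (1 + λ V_DS) in saturation, so I_D2/I_D1 = (1 + λ V_DS2)/(1 + λ V_DS1).
3.01/2.22 = 1.356 = (1 + 4.5 λ)/(1 + 1.17 λ).
Solving: λ (I_D1 V_DS2 − I_D2 V_DS1) = I_D2 − I_D1, so λ = (3.01 − 2.22) / (2.22 × 4.5 − 3.01 × 1.17) = 0.79 / 6.47 = 0.122 V⁻¹.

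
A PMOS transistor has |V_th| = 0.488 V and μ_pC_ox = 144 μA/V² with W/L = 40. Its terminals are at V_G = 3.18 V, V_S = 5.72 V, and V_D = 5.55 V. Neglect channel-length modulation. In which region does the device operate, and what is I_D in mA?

Triode; I_D = 1.93 mA

V_SG = V_S − V_G = 5.72 − 3.18 = 2.54 V; V_SD = V_S − V_D = 5.72 − 5.55 = 0.17 V.
k_p = μ_pC_ox · (W/L) = 5.76 mA/V².
V_ov = V_SG − |V_th| = 2.54 − 0.488 = 2.05 V.
Since V_SD = 0.17 V < V_ov = 2.05 V, the device is in the triode region.
I_D = k_p [V_ov · V_SD − ½ V_SD²] = 5.76 × [2.05 × 0.17 − 0.5 × 0.17²] = 1.93 mA.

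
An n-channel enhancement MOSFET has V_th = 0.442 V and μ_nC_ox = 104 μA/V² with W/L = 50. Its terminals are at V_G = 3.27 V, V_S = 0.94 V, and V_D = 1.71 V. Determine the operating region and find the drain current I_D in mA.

V_GS = V_G − V_S = 3.27 − 0.94 = 2.33 V; V_DS = V_D − V_S = 1.71 − 0.94 = 0.77 V.
k_n = μ_nC_ox · (W/L) = 5.2 mA/V².
V_ov = V_GS − V_th = 2.33 − 0.442 = 1.89 V.
Since V_DS = 0.77 V < V_ov = 1.89 V, the device is in the triode region.
I_D = k_n [V_ov · V_DS − ½ V_DS²] = 5.2 × [1.89 × 0.77 − 0.5 × 0.77²] = 6.02 mA.

Triode; I_D = 6.02 mA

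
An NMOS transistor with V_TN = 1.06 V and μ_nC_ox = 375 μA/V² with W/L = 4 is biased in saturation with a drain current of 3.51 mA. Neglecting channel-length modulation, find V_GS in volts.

k_n = μ_nC_ox · (W/L) = 1.5 mA/V².
In saturation I_D = ½ k_n (V_GS − V_TN)², so V_GS − V_TN = √(2 I_D / k_n) = √(2 × 3.51 / 1.5) = 2.16 V.
V_GS = 1.06 + 2.16 = 3.22 V.

V_GS = 3.22 V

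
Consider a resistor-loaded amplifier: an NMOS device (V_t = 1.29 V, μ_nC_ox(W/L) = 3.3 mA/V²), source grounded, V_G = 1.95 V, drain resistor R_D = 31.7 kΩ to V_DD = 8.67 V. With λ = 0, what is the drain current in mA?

V_GS = V_G = 1.95 V, so V_ov = 1.95 − 1.29 = 0.66 V.
Assume saturation: I_D = ½ k_n V_ov² = 0.5 × 3.3 × 0.66² = 0.719 mA, giving V_DS = V_DD − I_D R_D = 8.67 − 0.719 × 31.7 = -14.1 V.
But -14.1 V < V_ov = 0.66 V, so the device is actually in triode.
In triode I_D = k_n[V_ov V_DS − ½ V_DS²] and I_D = (V_DD − V_DS)/R_D. Equating: 52.3 V_DS² − 70.04 V_DS + 8.67 = 0, giving V_DS = 0.138 V (the root below V_ov).
I_D = (8.67 − 0.138) / 31.7 = 0.269 mA.

I_D = 0.269 mA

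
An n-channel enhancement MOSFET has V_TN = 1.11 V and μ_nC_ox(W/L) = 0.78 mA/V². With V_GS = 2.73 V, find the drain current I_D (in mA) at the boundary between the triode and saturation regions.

At the boundary V_DS = V_ov = V_GS − V_TN = 2.73 − 1.11 = 1.62 V.
I_D = ½ k_n V_ov² = 0.5 × 0.78 × 1.62² = 1.02 mA.

I_D = 1.02 mA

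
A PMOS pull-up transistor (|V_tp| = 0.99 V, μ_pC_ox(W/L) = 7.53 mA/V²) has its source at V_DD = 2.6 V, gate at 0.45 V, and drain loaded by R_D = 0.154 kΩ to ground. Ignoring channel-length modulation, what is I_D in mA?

I_D = 5.07 mA

V_SG = V_DD − V_G = 2.6 − 0.45 = 2.15 V, so V_ov = 2.15 − 0.99 = 1.16 V.
Assume saturation: I_D = ½ k_p V_ov² = 0.5 × 7.53 × 1.16² = 5.07 mA, giving V_SD = V_DD − I_D R_D = 2.6 − 5.07 × 0.154 = 1.82 V.
V_SD = 1.82 V ≥ V_ov = 1.16 V, confirming saturation.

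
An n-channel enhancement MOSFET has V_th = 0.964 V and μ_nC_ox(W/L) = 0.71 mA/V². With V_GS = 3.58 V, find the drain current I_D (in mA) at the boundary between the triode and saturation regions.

I_D = 2.43 mA

At the boundary V_DS = V_ov = V_GS − V_th = 3.58 − 0.964 = 2.62 V.
I_D = ½ k_n V_ov² = 0.5 × 0.71 × 2.62² = 2.43 mA.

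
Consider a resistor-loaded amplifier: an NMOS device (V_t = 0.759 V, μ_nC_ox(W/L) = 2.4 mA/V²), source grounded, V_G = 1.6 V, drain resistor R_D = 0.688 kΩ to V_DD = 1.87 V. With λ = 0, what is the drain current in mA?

I_D = 0.849 mA

V_GS = V_G = 1.6 V, so V_ov = 1.6 − 0.759 = 0.841 V.
Assume saturation: I_D = ½ k_n V_ov² = 0.5 × 2.4 × 0.841² = 0.849 mA, giving V_DS = V_DD − I_D R_D = 1.87 − 0.849 × 0.688 = 1.29 V.
V_DS = 1.29 V ≥ V_ov = 0.841 V, confirming saturation.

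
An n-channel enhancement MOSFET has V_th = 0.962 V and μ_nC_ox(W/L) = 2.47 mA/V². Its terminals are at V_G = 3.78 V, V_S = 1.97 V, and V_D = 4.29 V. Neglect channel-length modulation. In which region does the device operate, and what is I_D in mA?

V_GS = V_G − V_S = 3.78 − 1.97 = 1.81 V; V_DS = V_D − V_S = 4.29 − 1.97 = 2.32 V.
V_ov = V_GS − V_th = 1.81 − 0.962 = 0.848 V.
Since V_DS = 2.32 V ≥ V_ov = 0.848 V, the device is in saturation.
I_D = ½ k_n V_ov² = 0.5 × 2.47 × 0.848² = 0.888 mA.

Saturation; I_D = 0.888 mA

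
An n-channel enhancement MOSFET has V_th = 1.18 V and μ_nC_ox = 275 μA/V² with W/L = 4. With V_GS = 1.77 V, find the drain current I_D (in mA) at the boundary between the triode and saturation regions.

I_D = 0.191 mA

At the boundary V_DS = V_ov = V_GS − V_th = 1.77 − 1.18 = 0.59 V.
k_n = μ_nC_ox · (W/L) = 1.1 mA/V².
I_D = ½ k_n V_ov² = 0.5 × 1.1 × 0.59² = 0.191 mA.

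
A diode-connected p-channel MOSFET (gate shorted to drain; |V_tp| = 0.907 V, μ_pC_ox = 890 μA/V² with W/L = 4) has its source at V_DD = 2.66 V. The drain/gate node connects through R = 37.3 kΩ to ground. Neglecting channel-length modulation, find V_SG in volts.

V_SG = 1.06 V

With gate tied to drain, V_SG = V_SD ≥ V_SG − |V_tp|, so the device is in saturation.
k_p = μ_pC_ox · (W/L) = 3.56 mA/V².
KCL at the drain: ½ k_p (V_SG − |V_tp|)² = (V_DD − V_SG)/R.
Let x = V_SG − 0.907. Then 66.4 x² + x − 1.753 = 0, giving x = 0.155 V (positive root), so V_SG = 1.06 V.
I_D = (V_DD − V_SG)/R = (2.66 − 1.06) / 37.3 = 0.0428 mA.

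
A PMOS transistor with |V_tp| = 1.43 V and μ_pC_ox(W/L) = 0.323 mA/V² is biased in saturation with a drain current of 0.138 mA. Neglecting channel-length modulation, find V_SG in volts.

In saturation I_D = ½ k_p (V_SG − |V_tp|)², so V_SG − |V_tp| = √(2 I_D / k_p) = √(2 × 0.138 / 0.323) = 0.924 V.
V_SG = 1.43 + 0.924 = 2.35 V.

V_SG = 2.35 V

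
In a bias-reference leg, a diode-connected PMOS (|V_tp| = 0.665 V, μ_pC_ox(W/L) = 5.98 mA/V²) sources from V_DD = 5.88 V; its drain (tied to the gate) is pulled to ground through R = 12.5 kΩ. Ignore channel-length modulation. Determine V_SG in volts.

V_SG = 1.03 V

With gate tied to drain, V_SG = V_SD ≥ V_SG − |V_tp|, so the device is in saturation.
KCL at the drain: ½ k_p (V_SG − |V_tp|)² = (V_DD − V_SG)/R.
Let x = V_SG − 0.665. Then 37.4 x² + x − 5.215 = 0, giving x = 0.36 V (positive root), so V_SG = 1.03 V.
I_D = (V_DD − V_SG)/R = (5.88 − 1.03) / 12.5 = 0.388 mA.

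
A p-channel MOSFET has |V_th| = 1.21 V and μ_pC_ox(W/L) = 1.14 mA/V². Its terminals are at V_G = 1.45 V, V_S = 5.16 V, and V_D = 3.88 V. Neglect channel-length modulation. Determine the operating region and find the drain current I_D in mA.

Triode; I_D = 2.71 mA

V_SG = V_S − V_G = 5.16 − 1.45 = 3.71 V; V_SD = V_S − V_D = 5.16 − 3.88 = 1.28 V.
V_ov = V_SG − |V_th| = 3.71 − 1.21 = 2.5 V.
Since V_SD = 1.28 V < V_ov = 2.5 V, the device is in the triode region.
I_D = k_p [V_ov · V_SD − ½ V_SD²] = 1.14 × [2.5 × 1.28 − 0.5 × 1.28²] = 2.71 mA.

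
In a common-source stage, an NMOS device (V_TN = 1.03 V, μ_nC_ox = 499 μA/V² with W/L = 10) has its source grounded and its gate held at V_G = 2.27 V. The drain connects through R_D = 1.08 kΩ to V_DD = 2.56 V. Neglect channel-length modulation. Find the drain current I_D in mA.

I_D = 2.01 mA

V_GS = V_G = 2.27 V, so V_ov = 2.27 − 1.03 = 1.24 V.
k_n = μ_nC_ox · (W/L) = 4.99 mA/V².
Assume saturation: I_D = ½ k_n V_ov² = 0.5 × 4.99 × 1.24² = 3.84 mA, giving V_DS = V_DD − I_D R_D = 2.56 − 3.84 × 1.08 = -1.58 V.
But -1.58 V < V_ov = 1.24 V, so the device is actually in triode.
In triode I_D = k_n[V_ov V_DS − ½ V_DS²] and I_D = (V_DD − V_DS)/R_D. Equating: 2.69 V_DS² − 7.683 V_DS + 2.56 = 0, giving V_DS = 0.385 V (the root below V_ov).
I_D = (2.56 − 0.385) / 1.08 = 2.01 mA.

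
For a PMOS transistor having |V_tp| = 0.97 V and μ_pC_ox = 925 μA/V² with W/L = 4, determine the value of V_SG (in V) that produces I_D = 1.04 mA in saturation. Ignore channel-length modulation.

k_p = μ_pC_ox · (W/L) = 3.7 mA/V².
In saturation I_D = ½ k_p (V_SG − |V_tp|)², so V_SG − |V_tp| = √(2 I_D / k_p) = √(2 × 1.04 / 3.7) = 0.75 V.
V_SG = 0.97 + 0.75 = 1.72 V.

V_SG = 1.72 V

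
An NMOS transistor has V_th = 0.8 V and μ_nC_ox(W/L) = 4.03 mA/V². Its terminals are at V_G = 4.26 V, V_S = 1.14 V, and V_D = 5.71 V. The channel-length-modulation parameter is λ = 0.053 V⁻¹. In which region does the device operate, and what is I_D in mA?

Saturation; I_D = 13.5 mA

V_GS = V_G − V_S = 4.26 − 1.14 = 3.12 V; V_DS = V_D − V_S = 5.71 − 1.14 = 4.57 V.
V_ov = V_GS − V_th = 3.12 − 0.8 = 2.32 V.
Since V_DS = 4.57 V ≥ V_ov = 2.32 V, the device is in saturation.
I_D = ½ k_n V_ov² (1 + λ V_DS) = 0.5 × 4.03 × 2.32² × (1 + 0.053 × 4.57) = 13.5 mA.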